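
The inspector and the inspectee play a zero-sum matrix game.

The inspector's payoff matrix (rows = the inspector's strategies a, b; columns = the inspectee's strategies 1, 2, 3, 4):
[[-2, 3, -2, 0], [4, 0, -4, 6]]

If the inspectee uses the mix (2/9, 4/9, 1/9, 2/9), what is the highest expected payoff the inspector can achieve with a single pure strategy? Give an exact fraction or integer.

16/9

a: (-2)·(2/9) + (3)·(4/9) + (-2)·(1/9) + (0)·(2/9) = 2/3.
b: (4)·(2/9) + (0)·(4/9) + (-4)·(1/9) + (6)·(2/9) = 16/9.
The best pure response is b with expected payoff 16/9.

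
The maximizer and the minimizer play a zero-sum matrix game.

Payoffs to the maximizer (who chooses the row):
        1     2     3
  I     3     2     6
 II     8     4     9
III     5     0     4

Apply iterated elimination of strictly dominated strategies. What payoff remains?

Column 1 is strictly dominated by 2 for the minimizer (2<3, 4<8, 0<5); eliminate 1.
Row I is strictly dominated by row II (4>2, 9>6); eliminate I.
Column 3 is strictly dominated by 2 for the minimizer (4<9, 0<4); eliminate 3.
Row III is strictly dominated by row II (4>0); eliminate III.
Only (II, 2) remains, with payoff 4.

4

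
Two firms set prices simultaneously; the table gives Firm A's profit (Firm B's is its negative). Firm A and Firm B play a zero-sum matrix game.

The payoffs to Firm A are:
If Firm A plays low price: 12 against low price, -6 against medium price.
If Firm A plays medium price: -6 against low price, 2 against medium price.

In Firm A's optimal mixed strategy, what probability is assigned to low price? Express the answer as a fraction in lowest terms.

Row minima are -6 and -6, so Firm A's maximin is -6; column maxima are 12 and 2, so Firm B's minimax is 2. These differ, so the equilibrium is in mixed strategies.
Let Firm A play low price with probability p. Firm B is indifferent when 12p − 6(1−p) = −6p + 2(1−p), giving p = 4/13.

4/13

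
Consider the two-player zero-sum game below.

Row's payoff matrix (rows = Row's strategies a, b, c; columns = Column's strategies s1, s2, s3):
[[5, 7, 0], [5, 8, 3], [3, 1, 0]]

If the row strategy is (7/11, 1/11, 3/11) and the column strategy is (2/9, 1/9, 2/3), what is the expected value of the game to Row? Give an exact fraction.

16/9

Against (2/9, 1/9, 2/3), each row's expected payoff is a: 17/9; b: 4; c: 7/9.
Taking the (7/11, 1/11, 3/11)-weighted average: (7/11)·(17/9) + (1/11)·(4) + (3/11)·(7/9) = 16/9.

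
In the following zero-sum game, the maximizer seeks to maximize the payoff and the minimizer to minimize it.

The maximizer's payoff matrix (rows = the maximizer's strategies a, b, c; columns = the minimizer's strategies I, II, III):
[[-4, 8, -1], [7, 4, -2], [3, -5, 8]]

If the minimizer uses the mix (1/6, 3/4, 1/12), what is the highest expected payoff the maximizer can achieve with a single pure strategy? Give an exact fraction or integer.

21/4

a: (-4)·(1/6) + (8)·(3/4) + (-1)·(1/12) = 21/4.
b: (7)·(1/6) + (4)·(3/4) + (-2)·(1/12) = 4.
c: (3)·(1/6) + (-5)·(3/4) + (8)·(1/12) = -31/12.
The best pure response is a with expected payoff 21/4.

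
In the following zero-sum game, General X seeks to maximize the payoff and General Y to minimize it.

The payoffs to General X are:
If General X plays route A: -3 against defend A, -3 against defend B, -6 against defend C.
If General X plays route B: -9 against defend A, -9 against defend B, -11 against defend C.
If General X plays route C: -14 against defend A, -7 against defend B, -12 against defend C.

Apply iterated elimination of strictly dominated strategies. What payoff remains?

Column defend B is strictly dominated by defend C for General Y (-6<-3, -11<-9, -12<-7); eliminate defend B.
Row route C is strictly dominated by row route A (-3>-14, -6>-12); eliminate route C.
Column defend A is strictly dominated by defend C for General Y (-6<-3, -11<-9); eliminate defend A.
Row route B is strictly dominated by row route A (-6>-11); eliminate route B.
Only (route A, defend C) remains, with payoff -6.

-6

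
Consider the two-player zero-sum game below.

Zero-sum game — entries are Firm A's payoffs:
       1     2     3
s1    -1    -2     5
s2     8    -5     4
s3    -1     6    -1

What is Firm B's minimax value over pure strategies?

The worst case (largest entry) in each column is 1: 8, 2: 6, 3: 5.
The best (smallest) of these is 5.

5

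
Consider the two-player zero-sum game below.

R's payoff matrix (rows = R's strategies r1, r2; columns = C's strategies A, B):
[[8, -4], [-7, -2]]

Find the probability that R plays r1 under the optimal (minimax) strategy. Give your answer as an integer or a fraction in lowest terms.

5/17

Row minima are -4 and -7, so R's maximin is -4; column maxima are 8 and -2, so C's minimax is -2. These differ, so the equilibrium is in mixed strategies.
Let R play r1 with probability p. C is indifferent when 8p − 7(1−p) = −4p − 2(1−p), giving p = 5/17.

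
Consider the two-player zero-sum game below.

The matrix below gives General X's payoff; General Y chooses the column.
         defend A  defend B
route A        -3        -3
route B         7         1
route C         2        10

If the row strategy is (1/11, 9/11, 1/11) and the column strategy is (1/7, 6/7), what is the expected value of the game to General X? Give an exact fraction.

158/77

Against (1/7, 6/7), each row's expected payoff is route A: -3; route B: 13/7; route C: 62/7.
Taking the (1/11, 9/11, 1/11)-weighted average: (1/11)·(-3) + (9/11)·(13/7) + (1/11)·(62/7) = 158/77.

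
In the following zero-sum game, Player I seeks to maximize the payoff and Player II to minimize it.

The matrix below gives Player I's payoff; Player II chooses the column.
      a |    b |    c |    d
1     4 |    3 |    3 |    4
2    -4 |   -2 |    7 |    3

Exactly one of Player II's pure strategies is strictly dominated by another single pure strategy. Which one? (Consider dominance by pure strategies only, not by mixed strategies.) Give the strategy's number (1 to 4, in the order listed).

4

Player II prefers columns that give Player I less. Compare d with b: 3 < 4, -2 < 3.
So b strictly dominates d for Player II; d is strictly dominated.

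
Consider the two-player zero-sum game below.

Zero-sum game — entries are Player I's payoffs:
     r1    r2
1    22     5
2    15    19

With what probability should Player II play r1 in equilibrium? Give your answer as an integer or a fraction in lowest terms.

2/3

Row minima are 5 and 15, so Player I's maximin is 15; column maxima are 22 and 19, so Player II's minimax is 19. These differ, so the equilibrium is in mixed strategies.
Let Player II play r1 with probability q. Player I is indifferent when 22q + 5(1−q) = 15q + 19(1−q), giving q = 2/3.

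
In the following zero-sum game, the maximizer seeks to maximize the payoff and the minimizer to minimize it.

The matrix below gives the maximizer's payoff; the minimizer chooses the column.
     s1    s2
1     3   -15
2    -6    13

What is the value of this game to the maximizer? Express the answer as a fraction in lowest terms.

-51/37

Row minima are -15 and -6, so the maximizer's maximin is -6; column maxima are 3 and 13, so the minimizer's minimax is 3. These differ, so the equilibrium is in mixed strategies.
Let the maximizer play 1 with probability p. The minimizer is indifferent when 3p − 6(1−p) = −15p + 13(1−p), giving p = 19/37.
Let the minimizer play s1 with probability q. The maximizer is indifferent when 3q − 15(1−q) = −6q + 13(1−q), giving q = 28/37.
The value is 3·(28/37) + (-15)·(9/37) = -51/37.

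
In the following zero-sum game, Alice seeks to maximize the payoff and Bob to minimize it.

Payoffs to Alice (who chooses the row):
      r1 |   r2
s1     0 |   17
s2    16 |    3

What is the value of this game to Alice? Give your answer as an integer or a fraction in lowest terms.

136/15

Row minima are 0 and 3, so Alice's maximin is 3; column maxima are 16 and 17, so Bob's minimax is 16. These differ, so the equilibrium is in mixed strategies.
Let Alice play s1 with probability p. Bob is indifferent when 16(1−p) = 17p + 3(1−p), giving p = 13/30.
Let Bob play r1 with probability q. Alice is indifferent when 17(1−q) = 16q + 3(1−q), giving q = 7/15.
The value is 0·(7/15) + (17)·(8/15) = 136/15.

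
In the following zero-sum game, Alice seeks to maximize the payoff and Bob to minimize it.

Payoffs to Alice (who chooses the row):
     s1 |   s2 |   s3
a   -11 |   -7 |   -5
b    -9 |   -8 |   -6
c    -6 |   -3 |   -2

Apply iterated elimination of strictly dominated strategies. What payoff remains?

-6

Column s3 is strictly dominated by s1 for Bob (-11<-5, -9<-6, -6<-2); eliminate s3.
Row a is strictly dominated by row c (-6>-11, -3>-7); eliminate a.
Column s2 is strictly dominated by s1 for Bob (-9<-8, -6<-3); eliminate s2.
Row b is strictly dominated by row c (-6>-9); eliminate b.
Only (c, s1) remains, with payoff -6.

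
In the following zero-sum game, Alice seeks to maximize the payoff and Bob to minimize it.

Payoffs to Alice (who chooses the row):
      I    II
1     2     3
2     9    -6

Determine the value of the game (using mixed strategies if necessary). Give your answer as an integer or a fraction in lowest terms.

39/16

Row minima are 2 and -6, so Alice's maximin is 2; column maxima are 9 and 3, so Bob's minimax is 3. These differ, so the equilibrium is in mixed strategies.
Let Alice play 1 with probability p. Bob is indifferent when 2p + 9(1−p) = 3p − 6(1−p), giving p = 15/16.
Let Bob play I with probability q. Alice is indifferent when 2q + 3(1−q) = 9q − 6(1−q), giving q = 9/16.
The value is 2·(9/16) + (3)·(7/16) = 39/16.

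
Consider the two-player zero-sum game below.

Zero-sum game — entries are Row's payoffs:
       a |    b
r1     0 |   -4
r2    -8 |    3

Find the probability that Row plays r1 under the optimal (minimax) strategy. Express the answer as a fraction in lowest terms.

Row minima are -4 and -8, so Row's maximin is -4; column maxima are 0 and 3, so Column's minimax is 0. These differ, so the equilibrium is in mixed strategies.
Let Row play r1 with probability p. Column is indifferent when −8(1−p) = −4p + 3(1−p), giving p = 11/15.

11/15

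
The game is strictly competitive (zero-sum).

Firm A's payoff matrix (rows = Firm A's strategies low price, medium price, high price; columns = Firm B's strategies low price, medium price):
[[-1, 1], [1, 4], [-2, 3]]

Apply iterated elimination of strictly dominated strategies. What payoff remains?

Row high price is strictly dominated by row medium price (1>-2, 4>3); eliminate high price.
Column medium price is strictly dominated by low price for Firm B (-1<1, 1<4); eliminate medium price.
Row low price is strictly dominated by row medium price (1>-1); eliminate low price.
Only (medium price, low price) remains, with payoff 1.

1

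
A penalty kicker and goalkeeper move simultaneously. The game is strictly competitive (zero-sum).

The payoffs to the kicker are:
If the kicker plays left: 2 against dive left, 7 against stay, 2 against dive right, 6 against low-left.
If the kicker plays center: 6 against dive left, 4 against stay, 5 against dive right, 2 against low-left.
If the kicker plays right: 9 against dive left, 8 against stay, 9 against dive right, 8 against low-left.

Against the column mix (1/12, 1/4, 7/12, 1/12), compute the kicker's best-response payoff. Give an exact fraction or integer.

26/3

left: (2)·(1/12) + (7)·(1/4) + (2)·(7/12) + (6)·(1/12) = 43/12.
center: (6)·(1/12) + (4)·(1/4) + (5)·(7/12) + (2)·(1/12) = 55/12.
right: (9)·(1/12) + (8)·(1/4) + (9)·(7/12) + (8)·(1/12) = 26/3.
The best pure response is right with expected payoff 26/3.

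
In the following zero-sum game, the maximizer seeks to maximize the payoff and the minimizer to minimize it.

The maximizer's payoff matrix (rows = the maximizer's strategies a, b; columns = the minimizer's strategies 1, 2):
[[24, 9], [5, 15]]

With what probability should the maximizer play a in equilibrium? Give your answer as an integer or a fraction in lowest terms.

2/5

Row minima are 9 and 5, so the maximizer's maximin is 9; column maxima are 24 and 15, so the minimizer's minimax is 15. These differ, so the equilibrium is in mixed strategies.
Let the maximizer play a with probability p. The minimizer is indifferent when 24p + 5(1−p) = 9p + 15(1−p), giving p = 2/5.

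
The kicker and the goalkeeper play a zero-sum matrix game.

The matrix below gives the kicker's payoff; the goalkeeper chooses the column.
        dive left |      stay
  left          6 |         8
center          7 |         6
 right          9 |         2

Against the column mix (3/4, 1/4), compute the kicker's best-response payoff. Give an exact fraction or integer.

29/4

left: (6)·(3/4) + (8)·(1/4) = 13/2.
center: (7)·(3/4) + (6)·(1/4) = 27/4.
right: (9)·(3/4) + (2)·(1/4) = 29/4.
The best pure response is right with expected payoff 29/4.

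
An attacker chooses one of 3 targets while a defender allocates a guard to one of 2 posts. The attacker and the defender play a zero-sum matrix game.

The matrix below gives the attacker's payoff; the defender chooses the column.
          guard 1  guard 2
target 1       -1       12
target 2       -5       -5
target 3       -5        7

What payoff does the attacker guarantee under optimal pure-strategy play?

Row minima: -1, -5, -5 → the attacker's maximin is -1.
Column maxima: -1, 12 → the defender's minimax is -1.
They coincide at (target 1, guard 1), so the value is -1.

-1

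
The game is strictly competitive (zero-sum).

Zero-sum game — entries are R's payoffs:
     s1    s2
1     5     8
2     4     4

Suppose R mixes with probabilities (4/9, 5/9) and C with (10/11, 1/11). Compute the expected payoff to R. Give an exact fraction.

Against (10/11, 1/11), each row's expected payoff is 1: 58/11; 2: 4.
Taking the (4/9, 5/9)-weighted average: (4/9)·(58/11) + (5/9)·(4) = 452/99.

452/99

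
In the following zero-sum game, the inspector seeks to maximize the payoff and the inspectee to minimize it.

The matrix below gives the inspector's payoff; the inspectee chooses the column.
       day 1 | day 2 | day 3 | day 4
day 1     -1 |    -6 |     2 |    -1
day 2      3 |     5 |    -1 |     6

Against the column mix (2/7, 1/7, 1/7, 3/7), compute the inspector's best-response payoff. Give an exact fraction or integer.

day 1: (-1)·(2/7) + (-6)·(1/7) + (2)·(1/7) + (-1)·(3/7) = -9/7.
day 2: (3)·(2/7) + (5)·(1/7) + (-1)·(1/7) + (6)·(3/7) = 4.
The best pure response is day 2 with expected payoff 4.

4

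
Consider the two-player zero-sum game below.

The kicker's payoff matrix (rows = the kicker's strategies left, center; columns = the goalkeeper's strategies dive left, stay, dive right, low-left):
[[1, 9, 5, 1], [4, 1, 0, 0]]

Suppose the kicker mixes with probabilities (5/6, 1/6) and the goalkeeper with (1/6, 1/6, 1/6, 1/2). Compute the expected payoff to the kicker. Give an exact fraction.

Against (1/6, 1/6, 1/6, 1/2), each row's expected payoff is left: 3; center: 5/6.
Taking the (5/6, 1/6)-weighted average: (5/6)·(3) + (1/6)·(5/6) = 95/36.

95/36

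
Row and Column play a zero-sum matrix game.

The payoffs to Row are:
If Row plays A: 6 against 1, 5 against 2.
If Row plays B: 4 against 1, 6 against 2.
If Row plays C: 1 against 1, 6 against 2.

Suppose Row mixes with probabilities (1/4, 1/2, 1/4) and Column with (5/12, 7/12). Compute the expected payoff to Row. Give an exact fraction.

Against (5/12, 7/12), each row's expected payoff is A: 65/12; B: 31/6; C: 47/12.
Taking the (1/4, 1/2, 1/4)-weighted average: (1/4)·(65/12) + (1/2)·(31/6) + (1/4)·(47/12) = 59/12.

59/12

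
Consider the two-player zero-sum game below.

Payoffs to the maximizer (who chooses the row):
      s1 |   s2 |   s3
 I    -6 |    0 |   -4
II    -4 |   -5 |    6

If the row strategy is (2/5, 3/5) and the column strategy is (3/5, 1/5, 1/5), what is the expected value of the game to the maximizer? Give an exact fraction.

Against (3/5, 1/5, 1/5), each row's expected payoff is I: -22/5; II: -11/5.
Taking the (2/5, 3/5)-weighted average: (2/5)·(-22/5) + (3/5)·(-11/5) = -77/25.

-77/25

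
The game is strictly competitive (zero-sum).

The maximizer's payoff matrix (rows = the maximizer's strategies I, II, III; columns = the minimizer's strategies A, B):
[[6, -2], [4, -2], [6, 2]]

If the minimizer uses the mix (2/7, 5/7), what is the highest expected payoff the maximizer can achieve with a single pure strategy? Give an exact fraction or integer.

I: (6)·(2/7) + (-2)·(5/7) = 2/7.
II: (4)·(2/7) + (-2)·(5/7) = -2/7.
III: (6)·(2/7) + (2)·(5/7) = 22/7.
The best pure response is III with expected payoff 22/7.

22/7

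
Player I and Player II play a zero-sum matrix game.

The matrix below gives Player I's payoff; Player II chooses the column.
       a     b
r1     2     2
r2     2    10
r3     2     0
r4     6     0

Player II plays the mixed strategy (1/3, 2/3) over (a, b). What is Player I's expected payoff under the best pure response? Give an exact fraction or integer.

22/3

r1: (2)·(1/3) + (2)·(2/3) = 2.
r2: (2)·(1/3) + (10)·(2/3) = 22/3.
r3: (2)·(1/3) + (0)·(2/3) = 2/3.
r4: (6)·(1/3) + (0)·(2/3) = 2.
The best pure response is r2 with expected payoff 22/3.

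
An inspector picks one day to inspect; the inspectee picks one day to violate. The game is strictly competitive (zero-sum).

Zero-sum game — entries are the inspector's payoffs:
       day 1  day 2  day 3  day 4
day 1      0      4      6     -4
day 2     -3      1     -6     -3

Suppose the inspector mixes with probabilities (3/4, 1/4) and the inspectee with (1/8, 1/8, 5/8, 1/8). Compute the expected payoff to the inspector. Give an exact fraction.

Against (1/8, 1/8, 5/8, 1/8), each row's expected payoff is day 1: 15/4; day 2: -35/8.
Taking the (3/4, 1/4)-weighted average: (3/4)·(15/4) + (1/4)·(-35/8) = 55/32.

55/32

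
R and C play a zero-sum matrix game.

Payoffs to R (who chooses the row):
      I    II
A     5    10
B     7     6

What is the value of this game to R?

Row minima are 5 and 6, so R's maximin is 6; column maxima are 7 and 10, so C's minimax is 7. These differ, so the equilibrium is in mixed strategies.
Let R play A with probability p. C is indifferent when 5p + 7(1−p) = 10p + 6(1−p), giving p = 1/6.
Let C play I with probability q. R is indifferent when 5q + 10(1−q) = 7q + 6(1−q), giving q = 2/3.
The value is 5·(2/3) + (10)·(1/3) = 20/3.

20/3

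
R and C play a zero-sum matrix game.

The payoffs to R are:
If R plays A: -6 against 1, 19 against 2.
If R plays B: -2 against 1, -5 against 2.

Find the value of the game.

Row minima are -6 and -5, so R's maximin is -5; column maxima are -2 and 19, so C's minimax is -2. These differ, so the equilibrium is in mixed strategies.
Let R play A with probability p. C is indifferent when −6p − 2(1−p) = 19p − 5(1−p), giving p = 3/28.
Let C play 1 with probability q. R is indifferent when −6q + 19(1−q) = −2q − 5(1−q), giving q = 6/7.
The value is -6·(6/7) + (19)·(1/7) = -17/7.

-17/7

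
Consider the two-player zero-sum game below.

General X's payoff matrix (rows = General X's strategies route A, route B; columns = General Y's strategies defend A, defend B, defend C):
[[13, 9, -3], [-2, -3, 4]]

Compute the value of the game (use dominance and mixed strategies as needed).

Column defend A is strictly dominated by defend B for General Y (it gives General X more in every row).
The remaining 2×2 game on (route A, route B) × (defend B, defend C) has no saddle point. Let General X play route A with probability p; indifference gives 9p − 3(1−p) = −3p + 4(1−p), so p = 7/19.
Similarly General Y's optimal q on defend B is 7/19, and the value is 9·(7/19) + (-3)·(12/19) = 27/19.

27/19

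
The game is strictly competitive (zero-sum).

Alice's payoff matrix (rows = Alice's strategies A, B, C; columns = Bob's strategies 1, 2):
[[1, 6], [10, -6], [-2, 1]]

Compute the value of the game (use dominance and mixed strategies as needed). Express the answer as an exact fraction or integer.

22/7

Row C is strictly dominated by row A, so Alice never plays it.
The remaining 2×2 game on (A, B) × (1, 2) has no saddle point. Let Alice play A with probability p; indifference gives p + 10(1−p) = 6p − 6(1−p), so p = 16/21.
Similarly Bob's optimal q on 1 is 4/7, and the value is 1·(4/7) + (6)·(3/7) = 22/7.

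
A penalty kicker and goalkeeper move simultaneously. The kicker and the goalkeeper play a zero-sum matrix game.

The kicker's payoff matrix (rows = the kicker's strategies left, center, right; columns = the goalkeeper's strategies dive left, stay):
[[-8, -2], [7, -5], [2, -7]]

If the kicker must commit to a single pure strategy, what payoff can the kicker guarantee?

-5

The worst-case payoff for each row is left: -8, center: -5, right: -7.
The best of these is -5.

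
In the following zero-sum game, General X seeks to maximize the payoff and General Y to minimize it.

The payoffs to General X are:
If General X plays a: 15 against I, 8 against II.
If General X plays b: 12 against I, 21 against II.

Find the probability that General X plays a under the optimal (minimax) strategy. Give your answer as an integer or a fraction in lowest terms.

Row minima are 8 and 12, so General X's maximin is 12; column maxima are 15 and 21, so General Y's minimax is 15. These differ, so the equilibrium is in mixed strategies.
Let General X play a with probability p. General Y is indifferent when 15p + 12(1−p) = 8p + 21(1−p), giving p = 9/16.

9/16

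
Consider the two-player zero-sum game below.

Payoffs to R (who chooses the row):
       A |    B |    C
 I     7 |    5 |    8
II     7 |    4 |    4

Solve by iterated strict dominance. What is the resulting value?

Column A is strictly dominated by B for C (5<7, 4<7); eliminate A.
Row II is strictly dominated by row I (5>4, 8>4); eliminate II.
Column C is strictly dominated by B for C (5<8); eliminate C.
Only (I, B) remains, with payoff 5.

5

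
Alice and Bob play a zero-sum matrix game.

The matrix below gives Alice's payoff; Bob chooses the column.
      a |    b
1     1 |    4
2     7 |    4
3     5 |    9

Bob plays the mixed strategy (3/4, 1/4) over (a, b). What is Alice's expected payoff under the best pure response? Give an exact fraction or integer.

25/4

1: (1)·(3/4) + (4)·(1/4) = 7/4.
2: (7)·(3/4) + (4)·(1/4) = 25/4.
3: (5)·(3/4) + (9)·(1/4) = 6.
The best pure response is 2 with expected payoff 25/4.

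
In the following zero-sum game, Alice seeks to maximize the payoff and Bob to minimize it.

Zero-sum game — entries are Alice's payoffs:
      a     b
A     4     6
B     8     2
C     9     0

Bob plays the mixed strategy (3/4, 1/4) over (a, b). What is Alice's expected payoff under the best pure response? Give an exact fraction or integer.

A: (4)·(3/4) + (6)·(1/4) = 9/2.
B: (8)·(3/4) + (2)·(1/4) = 13/2.
C: (9)·(3/4) + (0)·(1/4) = 27/4.
The best pure response is C with expected payoff 27/4.

27/4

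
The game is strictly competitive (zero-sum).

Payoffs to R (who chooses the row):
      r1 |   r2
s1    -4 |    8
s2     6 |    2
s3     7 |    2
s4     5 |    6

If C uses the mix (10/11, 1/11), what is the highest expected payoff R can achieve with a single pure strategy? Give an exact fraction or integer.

s1: (-4)·(10/11) + (8)·(1/11) = -32/11.
s2: (6)·(10/11) + (2)·(1/11) = 62/11.
s3: (7)·(10/11) + (2)·(1/11) = 72/11.
s4: (5)·(10/11) + (6)·(1/11) = 56/11.
The best pure response is s3 with expected payoff 72/11.

72/11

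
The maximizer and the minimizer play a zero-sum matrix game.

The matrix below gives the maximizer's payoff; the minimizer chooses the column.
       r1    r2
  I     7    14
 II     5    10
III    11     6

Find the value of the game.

Row II is strictly dominated by row I, so the maximizer never plays it.
The remaining 2×2 game on (I, III) × (r1, r2) has no saddle point. Let the maximizer play I with probability p; indifference gives 7p + 11(1−p) = 14p + 6(1−p), so p = 5/12.
Similarly the minimizer's optimal q on r1 is 2/3, and the value is 7·(2/3) + (14)·(1/3) = 28/3.

28/3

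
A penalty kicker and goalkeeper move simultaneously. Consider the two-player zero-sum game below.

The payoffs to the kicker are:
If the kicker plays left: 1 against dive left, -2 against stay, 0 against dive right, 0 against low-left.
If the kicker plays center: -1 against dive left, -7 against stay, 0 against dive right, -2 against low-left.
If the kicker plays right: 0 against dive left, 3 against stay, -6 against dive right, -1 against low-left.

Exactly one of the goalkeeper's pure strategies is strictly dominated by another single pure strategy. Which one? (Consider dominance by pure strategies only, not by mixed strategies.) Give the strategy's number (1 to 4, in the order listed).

1

The goalkeeper prefers columns that give the kicker less. Compare dive left with low-left: 0 < 1, -2 < -1, -1 < 0.
So low-left strictly dominates dive left for the goalkeeper; dive left is strictly dominated.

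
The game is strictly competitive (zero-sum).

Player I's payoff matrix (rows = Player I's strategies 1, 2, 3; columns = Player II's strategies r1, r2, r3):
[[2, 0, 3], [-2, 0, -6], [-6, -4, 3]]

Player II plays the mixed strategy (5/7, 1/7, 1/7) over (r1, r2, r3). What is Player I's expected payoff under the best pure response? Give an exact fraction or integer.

13/7

1: (2)·(5/7) + (0)·(1/7) + (3)·(1/7) = 13/7.
2: (-2)·(5/7) + (0)·(1/7) + (-6)·(1/7) = -16/7.
3: (-6)·(5/7) + (-4)·(1/7) + (3)·(1/7) = -31/7.
The best pure response is 1 with expected payoff 13/7.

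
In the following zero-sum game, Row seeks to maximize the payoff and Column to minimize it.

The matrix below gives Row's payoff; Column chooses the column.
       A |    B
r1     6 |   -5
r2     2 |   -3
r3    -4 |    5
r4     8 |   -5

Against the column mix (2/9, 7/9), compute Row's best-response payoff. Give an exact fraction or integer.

3

r1: (6)·(2/9) + (-5)·(7/9) = -23/9.
r2: (2)·(2/9) + (-3)·(7/9) = -17/9.
r3: (-4)·(2/9) + (5)·(7/9) = 3.
r4: (8)·(2/9) + (-5)·(7/9) = -19/9.
The best pure response is r3 with expected payoff 3.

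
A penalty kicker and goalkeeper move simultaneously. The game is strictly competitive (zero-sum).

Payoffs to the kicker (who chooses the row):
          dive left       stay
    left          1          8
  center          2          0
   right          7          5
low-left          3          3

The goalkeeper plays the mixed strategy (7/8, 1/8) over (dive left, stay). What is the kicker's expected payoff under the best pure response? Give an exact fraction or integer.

27/4

left: (1)·(7/8) + (8)·(1/8) = 15/8.
center: (2)·(7/8) + (0)·(1/8) = 7/4.
right: (7)·(7/8) + (5)·(1/8) = 27/4.
low-left: (3)·(7/8) + (3)·(1/8) = 3.
The best pure response is right with expected payoff 27/4.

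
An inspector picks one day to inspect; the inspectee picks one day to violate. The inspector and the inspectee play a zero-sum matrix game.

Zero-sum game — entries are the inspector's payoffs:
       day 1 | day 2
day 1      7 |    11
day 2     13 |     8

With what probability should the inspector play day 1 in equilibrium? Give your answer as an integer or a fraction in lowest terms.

Row minima are 7 and 8, so the inspector's maximin is 8; column maxima are 13 and 11, so the inspectee's minimax is 11. These differ, so the equilibrium is in mixed strategies.
Let the inspector play day 1 with probability p. The inspectee is indifferent when 7p + 13(1−p) = 11p + 8(1−p), giving p = 5/9.

5/9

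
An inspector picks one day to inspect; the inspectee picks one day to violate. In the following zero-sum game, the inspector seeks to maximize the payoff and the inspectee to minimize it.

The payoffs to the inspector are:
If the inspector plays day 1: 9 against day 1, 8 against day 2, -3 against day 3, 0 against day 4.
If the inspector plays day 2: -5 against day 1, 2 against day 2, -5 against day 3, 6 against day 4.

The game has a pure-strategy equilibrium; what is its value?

-3

Row minima: -3, -5 → the inspector's maximin is -3.
Column maxima: 9, 8, -3, 6 → the inspectee's minimax is -3.
They coincide at (day 1, day 3), so the value is -3.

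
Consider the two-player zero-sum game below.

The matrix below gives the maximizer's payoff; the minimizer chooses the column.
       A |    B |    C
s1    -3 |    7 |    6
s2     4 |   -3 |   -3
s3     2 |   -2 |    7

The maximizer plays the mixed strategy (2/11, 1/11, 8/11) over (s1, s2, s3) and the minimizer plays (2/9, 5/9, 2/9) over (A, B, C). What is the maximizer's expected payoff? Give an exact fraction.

133/99

Against (2/9, 5/9, 2/9), each row's expected payoff is s1: 41/9; s2: -13/9; s3: 8/9.
Taking the (2/11, 1/11, 8/11)-weighted average: (2/11)·(41/9) + (1/11)·(-13/9) + (8/11)·(8/9) = 133/99.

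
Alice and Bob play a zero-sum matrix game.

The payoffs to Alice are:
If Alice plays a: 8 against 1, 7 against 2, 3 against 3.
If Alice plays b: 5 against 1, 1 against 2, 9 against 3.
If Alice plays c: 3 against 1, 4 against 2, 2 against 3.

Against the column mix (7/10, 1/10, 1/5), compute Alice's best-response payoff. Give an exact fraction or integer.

a: (8)·(7/10) + (7)·(1/10) + (3)·(1/5) = 69/10.
b: (5)·(7/10) + (1)·(1/10) + (9)·(1/5) = 27/5.
c: (3)·(7/10) + (4)·(1/10) + (2)·(1/5) = 29/10.
The best pure response is a with expected payoff 69/10.

69/10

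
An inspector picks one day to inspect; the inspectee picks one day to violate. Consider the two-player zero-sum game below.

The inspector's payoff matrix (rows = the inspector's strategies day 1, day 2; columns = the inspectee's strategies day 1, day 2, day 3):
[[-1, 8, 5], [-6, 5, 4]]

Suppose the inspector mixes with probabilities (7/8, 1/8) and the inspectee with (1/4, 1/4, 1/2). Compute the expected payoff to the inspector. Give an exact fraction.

63/16

Against (1/4, 1/4, 1/2), each row's expected payoff is day 1: 17/4; day 2: 7/4.
Taking the (7/8, 1/8)-weighted average: (7/8)·(17/4) + (1/8)·(7/4) = 63/16.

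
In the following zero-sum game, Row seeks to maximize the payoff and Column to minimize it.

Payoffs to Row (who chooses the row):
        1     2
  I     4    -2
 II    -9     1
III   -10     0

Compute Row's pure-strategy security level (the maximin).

-2

The worst-case payoff for each row is I: -2, II: -9, III: -10.
The best of these is -2.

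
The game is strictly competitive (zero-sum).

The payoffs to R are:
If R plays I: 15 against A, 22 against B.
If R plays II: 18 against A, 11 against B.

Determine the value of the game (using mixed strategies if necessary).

Row minima are 15 and 11, so R's maximin is 15; column maxima are 18 and 22, so C's minimax is 18. These differ, so the equilibrium is in mixed strategies.
Let R play I with probability p. C is indifferent when 15p + 18(1−p) = 22p + 11(1−p), giving p = 1/2.
Let C play A with probability q. R is indifferent when 15q + 22(1−q) = 18q + 11(1−q), giving q = 11/14.
The value is 15·(11/14) + (22)·(3/14) = 33/2.

33/2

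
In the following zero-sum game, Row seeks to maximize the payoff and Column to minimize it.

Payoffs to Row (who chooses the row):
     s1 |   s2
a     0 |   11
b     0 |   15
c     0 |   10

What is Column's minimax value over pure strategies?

The worst case (largest entry) in each column is s1: 0, s2: 15.
The best (smallest) of these is 0.

0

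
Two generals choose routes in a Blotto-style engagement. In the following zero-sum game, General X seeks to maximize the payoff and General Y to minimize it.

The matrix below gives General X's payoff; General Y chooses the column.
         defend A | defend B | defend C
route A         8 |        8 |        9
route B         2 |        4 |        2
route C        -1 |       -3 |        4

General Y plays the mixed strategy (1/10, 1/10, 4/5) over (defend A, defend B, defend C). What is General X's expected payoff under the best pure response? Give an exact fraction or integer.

44/5

route A: (8)·(1/10) + (8)·(1/10) + (9)·(4/5) = 44/5.
route B: (2)·(1/10) + (4)·(1/10) + (2)·(4/5) = 11/5.
route C: (-1)·(1/10) + (-3)·(1/10) + (4)·(4/5) = 14/5.
The best pure response is route A with expected payoff 44/5.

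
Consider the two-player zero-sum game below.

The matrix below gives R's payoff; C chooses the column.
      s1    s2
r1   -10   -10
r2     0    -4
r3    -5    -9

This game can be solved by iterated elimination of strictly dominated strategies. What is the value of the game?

-4

Row r1 is strictly dominated by row r2 (0>-10, -4>-10); eliminate r1.
Row r3 is strictly dominated by row r2 (0>-5, -4>-9); eliminate r3.
Column s1 is strictly dominated by s2 for C (-4<0); eliminate s1.
Only (r2, s2) remains, with payoff -4.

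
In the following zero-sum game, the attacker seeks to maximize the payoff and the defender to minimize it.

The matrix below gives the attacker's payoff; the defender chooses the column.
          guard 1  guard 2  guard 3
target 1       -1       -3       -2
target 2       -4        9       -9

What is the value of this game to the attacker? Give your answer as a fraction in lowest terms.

Column guard 1 is strictly dominated by guard 3 for the defender (it gives the attacker more in every row).
The remaining 2×2 game on (target 1, target 2) × (guard 2, guard 3) has no saddle point. Let the attacker play target 1 with probability p; indifference gives −3p + 9(1−p) = −2p − 9(1−p), so p = 18/19.
Similarly the defender's optimal q on guard 2 is 7/19, and the value is -3·(7/19) + (-2)·(12/19) = -45/19.

-45/19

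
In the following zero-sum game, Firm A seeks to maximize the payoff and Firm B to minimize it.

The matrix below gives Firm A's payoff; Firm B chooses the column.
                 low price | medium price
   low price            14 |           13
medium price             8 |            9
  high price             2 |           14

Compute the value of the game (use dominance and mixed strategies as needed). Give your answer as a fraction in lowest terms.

Row medium price is strictly dominated by row low price, so Firm A never plays it.
The remaining 2×2 game on (low price, high price) × (low price, medium price) has no saddle point. Let Firm A play low price with probability p; indifference gives 14p + 2(1−p) = 13p + 14(1−p), so p = 12/13.
Similarly Firm B's optimal q on low price is 1/13, and the value is 14·(1/13) + (13)·(12/13) = 170/13.

170/13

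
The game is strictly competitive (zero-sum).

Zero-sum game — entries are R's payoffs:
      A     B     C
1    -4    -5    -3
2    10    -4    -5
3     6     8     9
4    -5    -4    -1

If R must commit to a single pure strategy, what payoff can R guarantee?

The worst-case payoff for each row is 1: -5, 2: -5, 3: 6, 4: -5.
The best of these is 6.

6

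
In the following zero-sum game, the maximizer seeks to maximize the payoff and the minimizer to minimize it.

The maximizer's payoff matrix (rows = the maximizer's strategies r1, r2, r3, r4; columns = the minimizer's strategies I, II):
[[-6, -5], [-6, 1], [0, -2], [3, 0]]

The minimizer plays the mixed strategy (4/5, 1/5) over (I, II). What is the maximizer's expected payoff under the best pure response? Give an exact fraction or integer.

r1: (-6)·(4/5) + (-5)·(1/5) = -29/5.
r2: (-6)·(4/5) + (1)·(1/5) = -23/5.
r3: (0)·(4/5) + (-2)·(1/5) = -2/5.
r4: (3)·(4/5) + (0)·(1/5) = 12/5.
The best pure response is r4 with expected payoff 12/5.

12/5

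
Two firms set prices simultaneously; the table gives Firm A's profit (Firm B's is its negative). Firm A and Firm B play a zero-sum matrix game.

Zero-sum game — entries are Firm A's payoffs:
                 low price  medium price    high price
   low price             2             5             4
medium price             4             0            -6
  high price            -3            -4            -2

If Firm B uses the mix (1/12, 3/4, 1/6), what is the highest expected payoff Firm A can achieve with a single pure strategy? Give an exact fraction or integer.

low price: (2)·(1/12) + (5)·(3/4) + (4)·(1/6) = 55/12.
medium price: (4)·(1/12) + (0)·(3/4) + (-6)·(1/6) = -2/3.
high price: (-3)·(1/12) + (-4)·(3/4) + (-2)·(1/6) = -43/12.
The best pure response is low price with expected payoff 55/12.

55/12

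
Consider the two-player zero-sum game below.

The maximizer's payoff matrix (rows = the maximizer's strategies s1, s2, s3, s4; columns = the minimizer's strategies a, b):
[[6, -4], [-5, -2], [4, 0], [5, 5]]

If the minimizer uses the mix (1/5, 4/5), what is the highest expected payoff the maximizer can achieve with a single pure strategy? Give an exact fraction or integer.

s1: (6)·(1/5) + (-4)·(4/5) = -2.
s2: (-5)·(1/5) + (-2)·(4/5) = -13/5.
s3: (4)·(1/5) + (0)·(4/5) = 4/5.
s4: (5)·(1/5) + (5)·(4/5) = 5.
The best pure response is s4 with expected payoff 5.

5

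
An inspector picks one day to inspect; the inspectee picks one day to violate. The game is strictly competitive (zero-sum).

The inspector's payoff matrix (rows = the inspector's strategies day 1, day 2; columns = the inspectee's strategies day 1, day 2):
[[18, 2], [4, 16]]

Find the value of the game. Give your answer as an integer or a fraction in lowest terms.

10

Row minima are 2 and 4, so the inspector's maximin is 4; column maxima are 18 and 16, so the inspectee's minimax is 16. These differ, so the equilibrium is in mixed strategies.
Let the inspector play day 1 with probability p. The inspectee is indifferent when 18p + 4(1−p) = 2p + 16(1−p), giving p = 3/7.
Let the inspectee play day 1 with probability q. The inspector is indifferent when 18q + 2(1−q) = 4q + 16(1−q), giving q = 1/2.
The value is 18·(1/2) + (2)·(1/2) = 10.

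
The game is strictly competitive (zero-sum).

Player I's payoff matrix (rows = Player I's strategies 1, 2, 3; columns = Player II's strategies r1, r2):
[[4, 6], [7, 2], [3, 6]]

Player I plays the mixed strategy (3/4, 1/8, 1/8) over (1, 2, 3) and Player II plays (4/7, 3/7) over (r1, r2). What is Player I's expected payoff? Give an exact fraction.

Against (4/7, 3/7), each row's expected payoff is 1: 34/7; 2: 34/7; 3: 30/7.
Taking the (3/4, 1/8, 1/8)-weighted average: (3/4)·(34/7) + (1/8)·(34/7) + (1/8)·(30/7) = 67/14.

67/14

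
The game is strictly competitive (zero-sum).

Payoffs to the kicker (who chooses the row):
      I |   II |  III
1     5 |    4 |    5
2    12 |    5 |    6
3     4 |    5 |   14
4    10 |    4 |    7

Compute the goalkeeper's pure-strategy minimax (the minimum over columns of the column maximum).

5

The worst case (largest entry) in each column is I: 12, II: 5, III: 14.
The best (smallest) of these is 5.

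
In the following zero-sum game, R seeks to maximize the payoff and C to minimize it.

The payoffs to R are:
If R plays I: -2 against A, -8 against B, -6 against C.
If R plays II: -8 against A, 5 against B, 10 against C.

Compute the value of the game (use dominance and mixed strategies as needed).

-74/19

Column C is strictly dominated by B for C (it gives R more in every row).
The remaining 2×2 game on (I, II) × (A, B) has no saddle point. Let R play I with probability p; indifference gives −2p − 8(1−p) = −8p + 5(1−p), so p = 13/19.
Similarly C's optimal q on A is 13/19, and the value is -2·(13/19) + (-8)·(6/19) = -74/19.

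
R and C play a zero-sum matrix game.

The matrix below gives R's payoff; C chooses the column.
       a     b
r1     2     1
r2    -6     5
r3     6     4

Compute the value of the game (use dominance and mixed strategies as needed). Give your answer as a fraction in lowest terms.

Row r1 is strictly dominated by row r3, so R never plays it.
The remaining 2×2 game on (r2, r3) × (a, b) has no saddle point. Let R play r2 with probability p; indifference gives −6p + 6(1−p) = 5p + 4(1−p), so p = 2/13.
Similarly C's optimal q on a is 1/13, and the value is -6·(1/13) + (5)·(12/13) = 54/13.

54/13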